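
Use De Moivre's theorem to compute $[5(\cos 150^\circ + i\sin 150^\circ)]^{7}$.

By De Moivre: z^n = r^n(cos(nθ) + i sin(nθ))
= 5^7(cos(7*150°) + i sin(7*150°))
= 78125(cos 330° + i sin 330°)
= 78125*sqrt(3)/2 - (78125/2)i


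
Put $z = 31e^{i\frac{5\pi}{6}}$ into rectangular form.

a = r cos θ = 31 * -sqrt(3)/2 = -31*sqrt(3)/2
b = r sin θ = 31 * 1/2 = 31/2
z = -31*sqrt(3)/2 + (31/2)i


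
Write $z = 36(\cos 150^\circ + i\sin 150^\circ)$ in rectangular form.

a = r cos θ = 36 * -sqrt(3)/2 = -18*sqrt(3)
b = r sin θ = 36 * 1/2 = 18
z = -18*sqrt(3) + 18i


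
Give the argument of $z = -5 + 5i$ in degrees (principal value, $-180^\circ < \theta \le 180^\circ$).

θ = arctan(b/a) = arctan(5/-5) (quadrant-adjusted) = 135°


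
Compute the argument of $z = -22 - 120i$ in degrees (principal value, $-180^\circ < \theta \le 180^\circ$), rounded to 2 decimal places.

θ = arctan(b/a) = arctan(-120/-22) (quadrant-adjusted) = -100.39°


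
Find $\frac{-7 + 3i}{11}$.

Divisor is real, so divide each part by 11:
= -7/11 + (3/11)i


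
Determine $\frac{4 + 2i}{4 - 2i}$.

Multiply numerator and denominator by conjugate (4 + 2i):
= (4 + 2i)(4 + 2i) / (4^2 + (-2)^2)
= (12 + 16i) / 20
Divide through by 4: (3 + 4i) / 5
= 3/5 + (4/5)i


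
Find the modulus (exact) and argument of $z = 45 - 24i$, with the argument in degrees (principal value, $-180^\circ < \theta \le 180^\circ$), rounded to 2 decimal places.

|z| = sqrt(45^2 + (-24)^2) = 51
arg(z) = arctan(b/a) = arctan(-24/45) (quadrant-adjusted) = -28.07°


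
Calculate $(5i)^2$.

(a + bi)^2 = a^2 - b^2 + 2abi
= 0^2 - 5^2 + 2*0*5i
= -25


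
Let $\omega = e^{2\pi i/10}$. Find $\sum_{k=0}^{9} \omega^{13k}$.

Let ζ = ω^13 = e^(2πi·13/10). Since 10 ∤ 13, ζ ≠ 1.
Sum = Σ_{k=0}^{9} ζ^k = (ζ^10 - 1)/(ζ - 1) = (ω^{13·10} - 1)/(ζ - 1) = (1 - 1)/(ζ - 1) = 0


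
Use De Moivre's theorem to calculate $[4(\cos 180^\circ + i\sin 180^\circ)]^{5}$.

By De Moivre: z^n = r^n(cos(nθ) + i sin(nθ))
= 4^5(cos(5*180°) + i sin(5*180°))
= 1024(cos 180° + i sin 180°)
= -1024


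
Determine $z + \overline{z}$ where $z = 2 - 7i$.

z + conjugate(z) = (a + bi) + (a - bi) = 2a
= 2 * 2 = 4


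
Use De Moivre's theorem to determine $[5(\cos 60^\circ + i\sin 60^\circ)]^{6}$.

By De Moivre: z^n = r^n(cos(nθ) + i sin(nθ))
= 5^6(cos(6*60°) + i sin(6*60°))
= 15625(cos 0° + i sin 0°)
= 15625


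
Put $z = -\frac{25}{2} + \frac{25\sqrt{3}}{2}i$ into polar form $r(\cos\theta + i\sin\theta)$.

r = |z| = sqrt(a^2 + b^2) = sqrt((-25/2)^2 + (25*sqrt(3)/2)^2) = sqrt(625/4 + 1875/4) = sqrt(625) = 25
θ = arctan(b/a) = arctan(21.6506/-12.5) (quadrant-adjusted) = 120°
z = 25(cos 120° + i sin 120°)


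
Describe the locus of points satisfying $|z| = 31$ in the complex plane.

|z| = 31 means sqrt(x^2 + y^2) = 31
This is a circle of radius 31 centered at the origin


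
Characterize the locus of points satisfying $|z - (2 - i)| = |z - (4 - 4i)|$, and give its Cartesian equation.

|z - z1| = |z - z2| means z is equidistant from z1 and z2,
i.e. the perpendicular bisector of the segment from (2, -1) to (4, -4) (midpoint (3, -5/2)).
With z = x + yi, square both sides:
(x - 2)^2 + (y - (-1))^2 = (x - 4)^2 + (y - (-4))^2
The x^2 and y^2 terms cancel: 4x + (-6)y = 32 - 5 = 27
Simplify: 4x - 6y = 27
Locus: Perpendicular bisector of the segment from (2, -1) to (4, -4): the line 4x - 6y = 27


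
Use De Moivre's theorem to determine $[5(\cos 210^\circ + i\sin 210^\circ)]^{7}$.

By De Moivre: z^n = r^n(cos(nθ) + i sin(nθ))
= 5^7(cos(7*210°) + i sin(7*210°))
= 78125(cos 30° + i sin 30°)
= 78125*sqrt(3)/2 + (78125/2)i


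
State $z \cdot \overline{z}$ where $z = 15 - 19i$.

z * conjugate(z) = |z|^2 = a^2 + b^2
= 15^2 + (-19)^2 = 586


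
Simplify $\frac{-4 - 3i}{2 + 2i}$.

Multiply numerator and denominator by conjugate (2 - 2i):
= (-4 - 3i)(2 - 2i) / (2^2 + 2^2)
= (-14 + 2i) / 8
Divide through by 2: (-7 + i) / 4
= -7/4 + (1/4)i


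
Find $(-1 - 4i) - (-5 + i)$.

(-1 - (-5)) + (-4 - 1)i = 4 - 5i


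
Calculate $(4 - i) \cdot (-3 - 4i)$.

(a1*a2 - b1*b2) + (a1*b2 + b1*a2)i
= (-12 - 4) + (-16 + 3)i
= -16 - 13i


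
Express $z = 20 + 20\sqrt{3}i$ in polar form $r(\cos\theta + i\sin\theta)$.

r = |z| = sqrt(a^2 + b^2) = sqrt((20)^2 + (20*sqrt(3))^2) = sqrt(400 + 1200) = sqrt(1600) = 40
θ = arctan(b/a) = arctan(34.641/20) (quadrant-adjusted) = 60°
z = 40(cos 60° + i sin 60°)


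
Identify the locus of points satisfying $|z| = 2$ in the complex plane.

|z| = 2 means sqrt(x^2 + y^2) = 2
This is a circle of radius 2 centered at the origin


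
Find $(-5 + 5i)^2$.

(a + bi)^2 = a^2 - b^2 + 2abi
= (-5)^2 - 5^2 + 2*(-5)*5i
= -50i


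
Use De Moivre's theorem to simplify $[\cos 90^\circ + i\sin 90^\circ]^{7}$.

By De Moivre: z^n = r^n(cos(nθ) + i sin(nθ))
= 1^7(cos(7*90°) + i sin(7*90°))
= 1(cos 270° + i sin 270°)
= -i


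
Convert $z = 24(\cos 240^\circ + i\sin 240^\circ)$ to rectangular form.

a = r cos θ = 24 * -1/2 = -12
b = r sin θ = 24 * -sqrt(3)/2 = -12*sqrt(3)
z = -12 - 12*sqrt(3)i


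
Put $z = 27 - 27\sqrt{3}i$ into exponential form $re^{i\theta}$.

r = |z| = sqrt((27)^2 + (-27*sqrt(3))^2) = sqrt(729 + 2187) = sqrt(2916) = 54
θ = arctan(b/a) = arctan(-46.7654/27) (quadrant-adjusted) = -60° = -π/3
z = 54e^(-i*π/3)


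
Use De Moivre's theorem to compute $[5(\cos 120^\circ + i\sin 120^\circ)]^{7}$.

By De Moivre: z^n = r^n(cos(nθ) + i sin(nθ))
= 5^7(cos(7*120°) + i sin(7*120°))
= 78125(cos 120° + i sin 120°)
= -78125/2 + (78125*sqrt(3)/2)i


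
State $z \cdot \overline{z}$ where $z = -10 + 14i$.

z * conjugate(z) = |z|^2 = a^2 + b^2
= (-10)^2 + 14^2 = 296


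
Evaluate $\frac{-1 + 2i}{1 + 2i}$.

Multiply numerator and denominator by conjugate (1 - 2i):
= (-1 + 2i)(1 - 2i) / (1^2 + 2^2)
= (3 + 4i) / 5
= 3/5 + (4/5)i


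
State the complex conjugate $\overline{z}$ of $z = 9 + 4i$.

If z = a + bi, then conjugate(z) = a - bi
conjugate(9 + 4i) = 9 - 4i


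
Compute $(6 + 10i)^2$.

(a + bi)^2 = a^2 - b^2 + 2abi
= 6^2 - 10^2 + 2*6*10i
= -64 + 120i


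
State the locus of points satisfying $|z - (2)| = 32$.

|z - z0| = r describes a circle centered at z0 with radius r
Here z0 = 2 and r = 32
Locus: Circle centered at (2, 0) with radius 32


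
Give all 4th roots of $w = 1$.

|w| = 1, arg(w) = 0°
Root modulus = 1^(1/4) = 1
Root arguments: θ_k = (0° + 360°k)/4 for k = 0, 1, ..., 3
Roots: 1, i, -1, -i


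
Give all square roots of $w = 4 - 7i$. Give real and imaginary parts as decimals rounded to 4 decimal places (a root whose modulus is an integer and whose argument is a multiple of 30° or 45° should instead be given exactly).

|w| = sqrt(65) ≈ 8.062258, arg(w) ≈ 299.744881°
Root modulus = sqrt(65)^(1/2) ≈ 2.839412
Root arguments: θ_k = (arg(w) + 360°k)/2 for k = 0, 1, ..., 1
Compute each root as (root modulus)(cos θ_k + i sin θ_k) using full-precision intermediates, then round to 4 decimal places.
Roots: -2.4558 + 1.4252i, 2.4558 - 1.4252i


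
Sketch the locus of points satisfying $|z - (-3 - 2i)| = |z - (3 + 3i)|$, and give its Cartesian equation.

|z - z1| = |z - z2| means z is equidistant from z1 and z2,
i.e. the perpendicular bisector of the segment from (-3, -2) to (3, 3) (midpoint (0, 1/2)).
With z = x + yi, square both sides:
(x - (-3))^2 + (y - (-2))^2 = (x - 3)^2 + (y - 3)^2
The x^2 and y^2 terms cancel: 12x + 10y = 18 - 13 = 5
Simplify: 12x + 10y = 5
Locus: Perpendicular bisector of the segment from (-3, -2) to (3, 3): the line 12x + 10y = 5


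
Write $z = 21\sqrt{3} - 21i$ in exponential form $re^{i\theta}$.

r = |z| = sqrt((21*sqrt(3))^2 + (-21)^2) = sqrt(1323 + 441) = sqrt(1764) = 42
θ = arctan(b/a) = arctan(-21/36.3731) (quadrant-adjusted) = -30° = -π/6
z = 42e^(-i*π/6)


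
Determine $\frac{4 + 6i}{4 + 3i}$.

Multiply numerator and denominator by conjugate (4 - 3i):
= (4 + 6i)(4 - 3i) / (4^2 + 3^2)
= (34 + 12i) / 25
= 34/25 + (12/25)i


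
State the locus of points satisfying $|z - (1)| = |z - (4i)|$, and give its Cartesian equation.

|z - z1| = |z - z2| means z is equidistant from z1 and z2,
i.e. the perpendicular bisector of the segment from (1, 0) to (0, 4) (midpoint (1/2, 2)).
With z = x + yi, square both sides:
(x - 1)^2 + (y - 0)^2 = (x - 0)^2 + (y - 4)^2
The x^2 and y^2 terms cancel: -2x + 8y = 16 - 1 = 15
Simplify: 2x - 8y = -15
Locus: Perpendicular bisector of the segment from (1, 0) to (0, 4): the line 2x - 8y = -15


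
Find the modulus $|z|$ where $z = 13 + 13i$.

|z| = sqrt(a^2 + b^2) = sqrt(13^2 + 13^2) = sqrt(338) = sqrt(338)


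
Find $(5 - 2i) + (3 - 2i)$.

(5 + 3) + (-2 + (-2))i = 8 - 4i


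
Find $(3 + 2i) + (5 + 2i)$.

(3 + 5) + (2 + 2)i = 8 + 4i


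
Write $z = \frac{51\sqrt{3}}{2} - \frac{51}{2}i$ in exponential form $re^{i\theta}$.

r = |z| = sqrt((51*sqrt(3)/2)^2 + (-51/2)^2) = sqrt(7803/4 + 2601/4) = sqrt(2601) = 51
θ = arctan(b/a) = arctan(-25.5/44.1673) (quadrant-adjusted) = -30° = -π/6
z = 51e^(-i*π/6)


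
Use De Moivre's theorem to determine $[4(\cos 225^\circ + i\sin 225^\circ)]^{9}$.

By De Moivre: z^n = r^n(cos(nθ) + i sin(nθ))
= 4^9(cos(9*225°) + i sin(9*225°))
= 262144(cos 225° + i sin 225°)
= -131072*sqrt(2) - 131072*sqrt(2)i


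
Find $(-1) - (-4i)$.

(-1 - 0) + (0 - (-4))i = -1 + 4i


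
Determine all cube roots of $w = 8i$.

|w| = 8, arg(w) = 90°
Root modulus = 8^(1/3) = 2
Root arguments: θ_k = (90° + 360°k)/3 for k = 0, 1, ..., 2
Roots: sqrt(3) + i, -sqrt(3) + i, -2i


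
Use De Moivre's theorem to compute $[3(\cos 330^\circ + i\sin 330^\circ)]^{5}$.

By De Moivre: z^n = r^n(cos(nθ) + i sin(nθ))
= 3^5(cos(5*330°) + i sin(5*330°))
= 243(cos 210° + i sin 210°)
= -243*sqrt(3)/2 - (243/2)i


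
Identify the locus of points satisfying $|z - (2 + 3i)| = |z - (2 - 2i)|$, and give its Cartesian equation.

|z - z1| = |z - z2| means z is equidistant from z1 and z2,
i.e. the perpendicular bisector of the segment from (2, 3) to (2, -2) (midpoint (2, 1/2)).
With z = x + yi, square both sides:
(x - 2)^2 + (y - 3)^2 = (x - 2)^2 + (y - (-2))^2
The x^2 and y^2 terms cancel: 0x + (-10)y = 8 - 13 = -5
Simplify: y = 1/2
Locus: Perpendicular bisector of the segment from (2, 3) to (2, -2): the line y = 1/2


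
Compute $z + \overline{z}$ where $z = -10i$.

z + conjugate(z) = (a + bi) + (a - bi) = 2a
= 2 * 0 = 0


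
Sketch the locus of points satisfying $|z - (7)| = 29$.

|z - z0| = r describes a circle centered at z0 with radius r
Here z0 = 7 and r = 29
Locus: Circle centered at (7, 0) with radius 29


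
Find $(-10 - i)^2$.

(a + bi)^2 = a^2 - b^2 + 2abi
= (-10)^2 - (-1)^2 + 2*(-10)*(-1)i
= 99 + 20i


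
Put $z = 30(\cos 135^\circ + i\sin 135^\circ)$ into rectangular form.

a = r cos θ = 30 * -sqrt(2)/2 = -15*sqrt(2)
b = r sin θ = 30 * sqrt(2)/2 = 15*sqrt(2)
z = -15*sqrt(2) + 15*sqrt(2)i


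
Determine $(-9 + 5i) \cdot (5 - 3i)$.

(a1*a2 - b1*b2) + (a1*b2 + b1*a2)i
= (-45 - (-15)) + (27 + 25)i
= -30 + 52i


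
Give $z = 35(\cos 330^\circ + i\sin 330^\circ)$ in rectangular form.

a = r cos θ = 35 * sqrt(3)/2 = 35*sqrt(3)/2
b = r sin θ = 35 * -1/2 = -35/2
z = 35*sqrt(3)/2 - (35/2)i


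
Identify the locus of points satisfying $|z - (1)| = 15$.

|z - z0| = r describes a circle centered at z0 with radius r
Here z0 = 1 and r = 15
Locus: Circle centered at (1, 0) with radius 15


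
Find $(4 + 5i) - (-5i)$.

(4 - 0) + (5 - (-5))i = 4 + 10i


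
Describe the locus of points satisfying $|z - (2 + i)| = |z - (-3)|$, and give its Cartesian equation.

|z - z1| = |z - z2| means z is equidistant from z1 and z2,
i.e. the perpendicular bisector of the segment from (2, 1) to (-3, 0) (midpoint (-1/2, 1/2)).
With z = x + yi, square both sides:
(x - 2)^2 + (y - 1)^2 = (x - (-3))^2 + (y - 0)^2
The x^2 and y^2 terms cancel: -10x + (-2)y = 9 - 5 = 4
Simplify: 5x + y = -2
Locus: Perpendicular bisector of the segment from (2, 1) to (-3, 0): the line 5x + y = -2


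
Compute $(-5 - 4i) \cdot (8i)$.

(a1*a2 - b1*b2) + (a1*b2 + b1*a2)i
= (0 - (-32)) + (-40 + 0)i
= 32 - 40i


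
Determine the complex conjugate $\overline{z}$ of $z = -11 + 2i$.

If z = a + bi, then conjugate(z) = a - bi
conjugate(-11 + 2i) = -11 - 2i


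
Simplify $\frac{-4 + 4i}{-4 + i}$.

Multiply numerator and denominator by conjugate (-4 - i):
= (-4 + 4i)(-4 - i) / ((-4)^2 + 1^2)
= (20 - 12i) / 17
= 20/17 - (12/17)i


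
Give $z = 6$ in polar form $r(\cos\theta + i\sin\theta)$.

r = |z| = sqrt(a^2 + b^2) = sqrt((6)^2 + (0)^2) = sqrt(36 + 0) = sqrt(36) = 6
b = 0 and a > 0, so z lies on the positive real axis: θ = 0°
z = 6(cos 0° + i sin 0°)


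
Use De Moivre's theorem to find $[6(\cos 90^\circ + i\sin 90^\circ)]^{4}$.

By De Moivre: z^n = r^n(cos(nθ) + i sin(nθ))
= 6^4(cos(4*90°) + i sin(4*90°))
= 1296(cos 0° + i sin 0°)
= 1296


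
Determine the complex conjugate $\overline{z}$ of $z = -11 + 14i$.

If z = a + bi, then conjugate(z) = a - bi
conjugate(-11 + 14i) = -11 - 14i


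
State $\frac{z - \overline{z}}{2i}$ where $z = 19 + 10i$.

z - conjugate(z) = 2bi
(z - conjugate(z))/(2i) = 2bi/(2i) = b = 10


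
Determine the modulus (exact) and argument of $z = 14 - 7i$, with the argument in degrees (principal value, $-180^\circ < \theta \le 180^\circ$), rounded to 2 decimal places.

|z| = sqrt(14^2 + (-7)^2) = sqrt(245)
arg(z) = arctan(b/a) = arctan(-7/14) (quadrant-adjusted) = -26.57°


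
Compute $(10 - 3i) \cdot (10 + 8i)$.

(a1*a2 - b1*b2) + (a1*b2 + b1*a2)i
= (100 - (-24)) + (80 + (-30))i
= 124 + 50i


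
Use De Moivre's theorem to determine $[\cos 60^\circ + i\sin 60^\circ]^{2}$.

By De Moivre: z^n = r^n(cos(nθ) + i sin(nθ))
= 1^2(cos(2*60°) + i sin(2*60°))
= 1(cos 120° + i sin 120°)
= -1/2 + (sqrt(3)/2)i


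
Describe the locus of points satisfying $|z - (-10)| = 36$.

|z - z0| = r describes a circle centered at z0 with radius r
Here z0 = -10 and r = 36
Locus: Circle centered at (-10, 0) with radius 36


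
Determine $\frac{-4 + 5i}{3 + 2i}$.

Multiply numerator and denominator by conjugate (3 - 2i):
= (-4 + 5i)(3 - 2i) / (3^2 + 2^2)
= (-2 + 23i) / 13
= -2/13 + (23/13)i


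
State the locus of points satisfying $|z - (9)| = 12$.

|z - z0| = r describes a circle centered at z0 with radius r
Here z0 = 9 and r = 12
Locus: Circle centered at (9, 0) with radius 12


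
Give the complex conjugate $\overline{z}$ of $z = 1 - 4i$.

If z = a + bi, then conjugate(z) = a - bi
conjugate(1 - 4i) = 1 + 4i


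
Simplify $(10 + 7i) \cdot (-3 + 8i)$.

(a1*a2 - b1*b2) + (a1*b2 + b1*a2)i
= (-30 - 56) + (80 + (-21))i
= -86 + 59i


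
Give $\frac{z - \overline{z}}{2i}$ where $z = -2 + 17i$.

z - conjugate(z) = 2bi
(z - conjugate(z))/(2i) = 2bi/(2i) = b = 17


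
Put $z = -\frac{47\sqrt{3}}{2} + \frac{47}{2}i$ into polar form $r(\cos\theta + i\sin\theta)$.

r = |z| = sqrt(a^2 + b^2) = sqrt((-47*sqrt(3)/2)^2 + (47/2)^2) = sqrt(6627/4 + 2209/4) = sqrt(2209) = 47
θ = arctan(b/a) = arctan(23.5/-40.7032) (quadrant-adjusted) = 150°
z = 47(cos 150° + i sin 150°)


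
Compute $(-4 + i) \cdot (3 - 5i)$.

(a1*a2 - b1*b2) + (a1*b2 + b1*a2)i
= (-12 - (-5)) + (20 + 3)i
= -7 + 23i


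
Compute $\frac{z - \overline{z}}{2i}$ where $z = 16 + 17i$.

z - conjugate(z) = 2bi
(z - conjugate(z))/(2i) = 2bi/(2i) = b = 17


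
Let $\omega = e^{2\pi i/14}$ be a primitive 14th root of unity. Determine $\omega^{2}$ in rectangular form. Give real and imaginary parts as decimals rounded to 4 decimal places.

ω^2 = e^(2πi·2/14) = e^(i·2π/7)
= cos(2π/7) + i sin(2π/7)
= 0.6235 + 0.7818i


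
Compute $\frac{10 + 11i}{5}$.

Divisor is real, so divide each part by 5:
= 2 + (11/5)i


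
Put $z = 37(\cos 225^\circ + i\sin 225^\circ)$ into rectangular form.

a = r cos θ = 37 * -sqrt(2)/2 = -37*sqrt(2)/2
b = r sin θ = 37 * -sqrt(2)/2 = -37*sqrt(2)/2
z = -37*sqrt(2)/2 - (37*sqrt(2)/2)i


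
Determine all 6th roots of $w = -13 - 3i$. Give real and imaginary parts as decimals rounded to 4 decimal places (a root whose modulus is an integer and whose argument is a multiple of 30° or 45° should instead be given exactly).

|w| = sqrt(178) ≈ 13.341664, arg(w) ≈ 192.994617°
Root modulus = sqrt(178)^(1/6) ≈ 1.540051
Root arguments: θ_k = (arg(w) + 360°k)/6 for k = 0, 1, ..., 5
Compute each root as (root modulus)(cos θ_k + i sin θ_k) using full-precision intermediates, then round to 4 decimal places.
Roots: 1.3037 + 0.8199i, -0.0582 + 1.5390i, -1.3619 + 0.7191i, -1.3037 - 0.8199i, 0.0582 - 1.5390i, 1.3619 - 0.7191i


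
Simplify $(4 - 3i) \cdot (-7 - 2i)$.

(a1*a2 - b1*b2) + (a1*b2 + b1*a2)i
= (-28 - 6) + (-8 + 21)i
= -34 + 13i


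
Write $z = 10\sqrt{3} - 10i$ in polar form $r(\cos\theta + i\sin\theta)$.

r = |z| = sqrt(a^2 + b^2) = sqrt((10*sqrt(3))^2 + (-10)^2) = sqrt(300 + 100) = sqrt(400) = 20
θ = arctan(b/a) = arctan(-10/17.3205) (quadrant-adjusted) = 330°
z = 20(cos 330° + i sin 330°)


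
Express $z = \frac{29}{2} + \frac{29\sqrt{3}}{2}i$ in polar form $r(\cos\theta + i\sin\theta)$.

r = |z| = sqrt(a^2 + b^2) = sqrt((29/2)^2 + (29*sqrt(3)/2)^2) = sqrt(841/4 + 2523/4) = sqrt(841) = 29
θ = arctan(b/a) = arctan(25.1147/14.5) (quadrant-adjusted) = 60°
z = 29(cos 60° + i sin 60°)


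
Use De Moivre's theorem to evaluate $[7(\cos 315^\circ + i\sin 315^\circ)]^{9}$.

By De Moivre: z^n = r^n(cos(nθ) + i sin(nθ))
= 7^9(cos(9*315°) + i sin(9*315°))
= 40353607(cos 315° + i sin 315°)
= 40353607*sqrt(2)/2 - (40353607*sqrt(2)/2)i


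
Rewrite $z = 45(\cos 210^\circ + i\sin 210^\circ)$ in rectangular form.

a = r cos θ = 45 * -sqrt(3)/2 = -45*sqrt(3)/2
b = r sin θ = 45 * -1/2 = -45/2
z = -45*sqrt(3)/2 - (45/2)i


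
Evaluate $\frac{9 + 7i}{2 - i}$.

Multiply numerator and denominator by conjugate (2 + i):
= (9 + 7i)(2 + i) / (2^2 + (-1)^2)
= (11 + 23i) / 5
= 11/5 + (23/5)i


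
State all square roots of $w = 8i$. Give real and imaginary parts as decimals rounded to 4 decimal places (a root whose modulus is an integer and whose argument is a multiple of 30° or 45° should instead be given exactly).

|w| = 8, arg(w) = 90°
Root modulus = 8^(1/2) ≈ 2.828427
Root arguments: θ_k = (90° + 360°k)/2 for k = 0, 1, ..., 1
Compute each root as (root modulus)(cos θ_k + i sin θ_k) using full-precision intermediates, then round to 4 decimal places.
Roots: 2.0000 + 2.0000i, -2.0000 - 2.0000i


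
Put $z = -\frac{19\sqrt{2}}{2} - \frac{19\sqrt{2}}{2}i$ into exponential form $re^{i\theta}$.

r = |z| = sqrt((-19*sqrt(2)/2)^2 + (-19*sqrt(2)/2)^2) = sqrt(361/2 + 361/2) = sqrt(361) = 19
θ = arctan(b/a) = arctan(-13.435/-13.435) (quadrant-adjusted) = -135° = -3π/4
z = 19e^(-i*3π/4)


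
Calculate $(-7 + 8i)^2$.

(a + bi)^2 = a^2 - b^2 + 2abi
= (-7)^2 - 8^2 + 2*(-7)*8i
= -15 - 112i


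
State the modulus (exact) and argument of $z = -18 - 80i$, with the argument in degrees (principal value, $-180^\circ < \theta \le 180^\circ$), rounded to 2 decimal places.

|z| = sqrt((-18)^2 + (-80)^2) = 82
arg(z) = arctan(b/a) = arctan(-80/-18) (quadrant-adjusted) = -102.68°


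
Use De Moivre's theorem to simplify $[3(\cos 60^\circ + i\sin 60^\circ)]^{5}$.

By De Moivre: z^n = r^n(cos(nθ) + i sin(nθ))
= 3^5(cos(5*60°) + i sin(5*60°))
= 243(cos 300° + i sin 300°)
= 243/2 - (243*sqrt(3)/2)i


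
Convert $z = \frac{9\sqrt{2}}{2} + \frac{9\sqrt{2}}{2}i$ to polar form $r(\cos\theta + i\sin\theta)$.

r = |z| = sqrt(a^2 + b^2) = sqrt((9*sqrt(2)/2)^2 + (9*sqrt(2)/2)^2) = sqrt(81/2 + 81/2) = sqrt(81) = 9
θ = arctan(b/a) = arctan(6.364/6.364) (quadrant-adjusted) = 45°
z = 9(cos 45° + i sin 45°)


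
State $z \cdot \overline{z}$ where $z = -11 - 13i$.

z * conjugate(z) = |z|^2 = a^2 + b^2
= (-11)^2 + (-13)^2 = 290


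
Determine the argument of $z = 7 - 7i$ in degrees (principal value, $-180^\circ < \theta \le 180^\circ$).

θ = arctan(b/a) = arctan(-7/7) (quadrant-adjusted) = -45°


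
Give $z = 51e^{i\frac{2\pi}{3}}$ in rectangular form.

a = r cos θ = 51 * -1/2 = -51/2
b = r sin θ = 51 * sqrt(3)/2 = 51*sqrt(3)/2
z = -51/2 + (51*sqrt(3)/2)i


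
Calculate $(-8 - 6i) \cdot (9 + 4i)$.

(a1*a2 - b1*b2) + (a1*b2 + b1*a2)i
= (-72 - (-24)) + (-32 + (-54))i
= -48 - 86i


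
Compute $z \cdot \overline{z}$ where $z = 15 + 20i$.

z * conjugate(z) = |z|^2 = a^2 + b^2
= 15^2 + 20^2 = 625


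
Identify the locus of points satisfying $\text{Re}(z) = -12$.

Re(z) = x where z = x + yi; the equation x = -12 is satisfied by all points with that x-coordinate
Locus: Vertical line x = -12


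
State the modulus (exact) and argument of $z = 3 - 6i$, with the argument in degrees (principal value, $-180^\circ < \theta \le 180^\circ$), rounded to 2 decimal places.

|z| = sqrt(3^2 + (-6)^2) = sqrt(45)
arg(z) = arctan(b/a) = arctan(-6/3) (quadrant-adjusted) = -63.43°


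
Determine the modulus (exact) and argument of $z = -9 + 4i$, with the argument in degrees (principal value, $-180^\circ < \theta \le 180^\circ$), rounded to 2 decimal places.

|z| = sqrt((-9)^2 + 4^2) = sqrt(97)
arg(z) = arctan(b/a) = arctan(4/-9) (quadrant-adjusted) = 156.04°


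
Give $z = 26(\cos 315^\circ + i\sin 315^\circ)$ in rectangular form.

a = r cos θ = 26 * sqrt(2)/2 = 13*sqrt(2)
b = r sin θ = 26 * -sqrt(2)/2 = -13*sqrt(2)
z = 13*sqrt(2) - 13*sqrt(2)i


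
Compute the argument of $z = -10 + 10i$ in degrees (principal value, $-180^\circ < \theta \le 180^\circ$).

θ = arctan(b/a) = arctan(10/-10) (quadrant-adjusted) = 135°


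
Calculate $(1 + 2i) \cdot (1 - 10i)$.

(a1*a2 - b1*b2) + (a1*b2 + b1*a2)i
= (1 - (-20)) + (-10 + 2)i
= 21 - 8i


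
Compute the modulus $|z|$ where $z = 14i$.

|z| = sqrt(a^2 + b^2) = sqrt(0^2 + 14^2) = sqrt(196) = 14


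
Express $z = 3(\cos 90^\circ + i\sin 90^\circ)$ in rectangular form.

a = r cos θ = 3 * 0 = 0
b = r sin θ = 3 * 1 = 3
z = 3i


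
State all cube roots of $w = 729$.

|w| = 729, arg(w) = 0°
Root modulus = 729^(1/3) = 9
Root arguments: θ_k = (0° + 360°k)/3 for k = 0, 1, ..., 2
Roots: 9, -9/2 + (9*sqrt(3)/2)i, -9/2 - (9*sqrt(3)/2)i


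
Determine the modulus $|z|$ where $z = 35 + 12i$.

|z| = sqrt(a^2 + b^2) = sqrt(35^2 + 12^2) = sqrt(1369) = 37


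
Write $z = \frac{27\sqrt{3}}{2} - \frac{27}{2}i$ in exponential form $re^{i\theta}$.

r = |z| = sqrt((27*sqrt(3)/2)^2 + (-27/2)^2) = sqrt(2187/4 + 729/4) = sqrt(729) = 27
θ = arctan(b/a) = arctan(-13.5/23.3827) (quadrant-adjusted) = -30° = -π/6
z = 27e^(-i*π/6)


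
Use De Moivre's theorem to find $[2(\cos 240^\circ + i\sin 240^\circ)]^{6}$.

By De Moivre: z^n = r^n(cos(nθ) + i sin(nθ))
= 2^6(cos(6*240°) + i sin(6*240°))
= 64(cos 0° + i sin 0°)
= 64


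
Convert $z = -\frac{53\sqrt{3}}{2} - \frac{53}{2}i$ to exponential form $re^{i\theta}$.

r = |z| = sqrt((-53*sqrt(3)/2)^2 + (-53/2)^2) = sqrt(8427/4 + 2809/4) = sqrt(2809) = 53
θ = arctan(b/a) = arctan(-26.5/-45.8993) (quadrant-adjusted) = 210° = 7π/6
z = 53e^(i*7π/6)


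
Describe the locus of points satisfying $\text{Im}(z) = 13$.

Im(z) = y where z = x + yi; the equation y = 13 is satisfied by all points with that y-coordinate
Locus: Horizontal line y = 13


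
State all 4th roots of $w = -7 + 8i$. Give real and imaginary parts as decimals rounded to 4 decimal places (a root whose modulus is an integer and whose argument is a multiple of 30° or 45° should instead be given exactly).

|w| = sqrt(113) ≈ 10.630146, arg(w) ≈ 131.185925°
Root modulus = sqrt(113)^(1/4) ≈ 1.805655
Root arguments: θ_k = (arg(w) + 360°k)/4 for k = 0, 1, ..., 3
Compute each root as (root modulus)(cos θ_k + i sin θ_k) using full-precision intermediates, then round to 4 decimal places.
Roots: 1.5178 + 0.9780i, -0.9780 + 1.5178i, -1.5178 - 0.9780i, 0.9780 - 1.5178i


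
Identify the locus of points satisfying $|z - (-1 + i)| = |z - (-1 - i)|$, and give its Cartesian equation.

|z - z1| = |z - z2| means z is equidistant from z1 and z2,
i.e. the perpendicular bisector of the segment from (-1, 1) to (-1, -1) (midpoint (-1, 0)).
With z = x + yi, square both sides:
(x - (-1))^2 + (y - 1)^2 = (x - (-1))^2 + (y - (-1))^2
The x^2 and y^2 terms cancel: 0x + (-4)y = 2 - 2 = 0
Simplify: y = 0
Locus: Perpendicular bisector of the segment from (-1, 1) to (-1, -1): the line y = 0


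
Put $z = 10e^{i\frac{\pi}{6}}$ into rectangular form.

a = r cos θ = 10 * sqrt(3)/2 = 5*sqrt(3)
b = r sin θ = 10 * 1/2 = 5
z = 5*sqrt(3) + 5i


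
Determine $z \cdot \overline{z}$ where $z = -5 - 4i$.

z * conjugate(z) = |z|^2 = a^2 + b^2
= (-5)^2 + (-4)^2 = 41


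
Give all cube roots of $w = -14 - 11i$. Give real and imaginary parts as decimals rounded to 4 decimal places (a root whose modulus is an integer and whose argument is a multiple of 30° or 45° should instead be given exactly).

|w| = sqrt(317) ≈ 17.804494, arg(w) ≈ 218.157227°
Root modulus = sqrt(317)^(1/3) ≈ 2.611218
Root arguments: θ_k = (arg(w) + 360°k)/3 for k = 0, 1, ..., 2
Compute each root as (root modulus)(cos θ_k + i sin θ_k) using full-precision intermediates, then round to 4 decimal places.
Roots: 0.7757 + 2.4933i, -2.5471 - 0.5749i, 1.7715 - 1.9184i


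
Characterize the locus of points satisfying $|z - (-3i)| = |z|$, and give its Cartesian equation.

|z - z1| = |z - z2| means z is equidistant from z1 and z2,
i.e. the perpendicular bisector of the segment from (0, -3) to (0, 0) (midpoint (0, -3/2)).
With z = x + yi, square both sides:
(x - 0)^2 + (y - (-3))^2 = (x - 0)^2 + (y - 0)^2
The x^2 and y^2 terms cancel: 0x + 6y = 0 - 9 = -9
Simplify: y = -3/2
Locus: Perpendicular bisector of the segment from (0, -3) to (0, 0): the line y = -3/2


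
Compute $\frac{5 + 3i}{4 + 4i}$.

Multiply numerator and denominator by conjugate (4 - 4i):
= (5 + 3i)(4 - 4i) / (4^2 + 4^2)
= (32 - 8i) / 32
Divide through by 8: (4 - i) / 4
= 1 - (1/4)i


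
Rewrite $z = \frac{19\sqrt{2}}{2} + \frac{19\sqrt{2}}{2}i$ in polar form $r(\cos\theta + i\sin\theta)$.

r = |z| = sqrt(a^2 + b^2) = sqrt((19*sqrt(2)/2)^2 + (19*sqrt(2)/2)^2) = sqrt(361/2 + 361/2) = sqrt(361) = 19
θ = arctan(b/a) = arctan(13.435/13.435) (quadrant-adjusted) = 45°
z = 19(cos 45° + i sin 45°)


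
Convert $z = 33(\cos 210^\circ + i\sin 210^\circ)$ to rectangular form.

a = r cos θ = 33 * -sqrt(3)/2 = -33*sqrt(3)/2
b = r sin θ = 33 * -1/2 = -33/2
z = -33*sqrt(3)/2 - (33/2)i


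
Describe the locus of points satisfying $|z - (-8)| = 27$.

|z - z0| = r describes a circle centered at z0 with radius r
Here z0 = -8 and r = 27
Locus: Circle centered at (-8, 0) with radius 27


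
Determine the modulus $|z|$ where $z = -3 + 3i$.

|z| = sqrt(a^2 + b^2) = sqrt((-3)^2 + 3^2) = sqrt(18) = sqrt(18)


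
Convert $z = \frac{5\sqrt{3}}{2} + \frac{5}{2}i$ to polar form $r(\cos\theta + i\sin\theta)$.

r = |z| = sqrt(a^2 + b^2) = sqrt((5*sqrt(3)/2)^2 + (5/2)^2) = sqrt(75/4 + 25/4) = sqrt(25) = 5
θ = arctan(b/a) = arctan(2.5/4.3301) (quadrant-adjusted) = 30°
z = 5(cos 30° + i sin 30°)


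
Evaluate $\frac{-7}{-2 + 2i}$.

Multiply numerator and denominator by conjugate (-2 - 2i):
= (-7)(-2 - 2i) / ((-2)^2 + 2^2)
= (14 + 14i) / 8
Divide through by 2: (7 + 7i) / 4
= 7/4 + (7/4)i


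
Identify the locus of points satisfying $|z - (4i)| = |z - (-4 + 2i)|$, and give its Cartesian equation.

|z - z1| = |z - z2| means z is equidistant from z1 and z2,
i.e. the perpendicular bisector of the segment from (0, 4) to (-4, 2) (midpoint (-2, 3)).
With z = x + yi, square both sides:
(x - 0)^2 + (y - 4)^2 = (x - (-4))^2 + (y - 2)^2
The x^2 and y^2 terms cancel: -8x + (-4)y = 20 - 16 = 4
Simplify: 2x + y = -1
Locus: Perpendicular bisector of the segment from (0, 4) to (-4, 2): the line 2x + y = -1


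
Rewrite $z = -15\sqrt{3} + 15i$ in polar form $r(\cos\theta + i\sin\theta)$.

r = |z| = sqrt(a^2 + b^2) = sqrt((-15*sqrt(3))^2 + (15)^2) = sqrt(675 + 225) = sqrt(900) = 30
θ = arctan(b/a) = arctan(15/-25.9808) (quadrant-adjusted) = 150°
z = 30(cos 150° + i sin 150°)


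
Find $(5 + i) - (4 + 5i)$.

(5 - 4) + (1 - 5)i = 1 - 4i


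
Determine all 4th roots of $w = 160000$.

|w| = 160000, arg(w) = 0°
Root modulus = 160000^(1/4) = 20
Root arguments: θ_k = (0° + 360°k)/4 for k = 0, 1, ..., 3
Roots: 20, 20i, -20, -20i


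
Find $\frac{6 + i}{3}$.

Divisor is real, so divide each part by 3:
= 2 + (1/3)i


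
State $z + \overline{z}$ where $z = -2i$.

z + conjugate(z) = (a + bi) + (a - bi) = 2a
= 2 * 0 = 0


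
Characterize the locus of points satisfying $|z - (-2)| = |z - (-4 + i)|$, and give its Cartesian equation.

|z - z1| = |z - z2| means z is equidistant from z1 and z2,
i.e. the perpendicular bisector of the segment from (-2, 0) to (-4, 1) (midpoint (-3, 1/2)).
With z = x + yi, square both sides:
(x - (-2))^2 + (y - 0)^2 = (x - (-4))^2 + (y - 1)^2
The x^2 and y^2 terms cancel: -4x + 2y = 17 - 4 = 13
Simplify: 4x - 2y = -13
Locus: Perpendicular bisector of the segment from (-2, 0) to (-4, 1): the line 4x - 2y = -13


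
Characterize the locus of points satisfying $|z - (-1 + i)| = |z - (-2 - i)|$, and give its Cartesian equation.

|z - z1| = |z - z2| means z is equidistant from z1 and z2,
i.e. the perpendicular bisector of the segment from (-1, 1) to (-2, -1) (midpoint (-3/2, 0)).
With z = x + yi, square both sides:
(x - (-1))^2 + (y - 1)^2 = (x - (-2))^2 + (y - (-1))^2
The x^2 and y^2 terms cancel: -2x + (-4)y = 5 - 2 = 3
Simplify: 2x + 4y = -3
Locus: Perpendicular bisector of the segment from (-1, 1) to (-2, -1): the line 2x + 4y = -3


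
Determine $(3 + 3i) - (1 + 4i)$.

(3 - 1) + (3 - 4)i = 2 - i


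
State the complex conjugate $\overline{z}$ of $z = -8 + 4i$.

If z = a + bi, then conjugate(z) = a - bi
conjugate(-8 + 4i) = -8 - 4i


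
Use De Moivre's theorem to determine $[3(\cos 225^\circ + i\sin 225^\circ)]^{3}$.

By De Moivre: z^n = r^n(cos(nθ) + i sin(nθ))
= 3^3(cos(3*225°) + i sin(3*225°))
= 27(cos 315° + i sin 315°)
= 27*sqrt(2)/2 - (27*sqrt(2)/2)i


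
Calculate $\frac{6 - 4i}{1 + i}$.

Multiply numerator and denominator by conjugate (1 - i):
= (6 - 4i)(1 - i) / (1^2 + 1^2)
= (2 - 10i) / 2
= 1 - 5i


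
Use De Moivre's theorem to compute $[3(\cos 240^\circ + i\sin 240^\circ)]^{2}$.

By De Moivre: z^n = r^n(cos(nθ) + i sin(nθ))
= 3^2(cos(2*240°) + i sin(2*240°))
= 9(cos 120° + i sin 120°)
= -9/2 + (9*sqrt(3)/2)i


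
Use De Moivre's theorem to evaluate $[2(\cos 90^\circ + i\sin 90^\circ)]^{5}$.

By De Moivre: z^n = r^n(cos(nθ) + i sin(nθ))
= 2^5(cos(5*90°) + i sin(5*90°))
= 32(cos 90° + i sin 90°)
= 32i


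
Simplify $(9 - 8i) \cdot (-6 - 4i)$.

(a1*a2 - b1*b2) + (a1*b2 + b1*a2)i
= (-54 - 32) + (-36 + 48)i
= -86 + 12i


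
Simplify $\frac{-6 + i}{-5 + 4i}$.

Multiply numerator and denominator by conjugate (-5 - 4i):
= (-6 + i)(-5 - 4i) / ((-5)^2 + 4^2)
= (34 + 19i) / 41
= 34/41 + (19/41)i


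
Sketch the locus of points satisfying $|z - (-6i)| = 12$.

|z - z0| = r describes a circle centered at z0 with radius r
Here z0 = -6i and r = 12
Locus: Circle centered at (0, -6) with radius 12


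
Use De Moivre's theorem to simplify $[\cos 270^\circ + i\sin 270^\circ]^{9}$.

By De Moivre: z^n = r^n(cos(nθ) + i sin(nθ))
= 1^9(cos(9*270°) + i sin(9*270°))
= 1(cos 270° + i sin 270°)
= -i


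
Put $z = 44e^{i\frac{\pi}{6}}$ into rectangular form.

a = r cos θ = 44 * sqrt(3)/2 = 22*sqrt(3)
b = r sin θ = 44 * 1/2 = 22
z = 22*sqrt(3) + 22i


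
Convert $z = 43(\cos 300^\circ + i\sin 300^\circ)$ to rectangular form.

a = r cos θ = 43 * 1/2 = 43/2
b = r sin θ = 43 * -sqrt(3)/2 = -43*sqrt(3)/2
z = 43/2 - (43*sqrt(3)/2)i


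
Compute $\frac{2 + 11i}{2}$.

Divisor is real, so divide each part by 2:
= 1 + (11/2)i


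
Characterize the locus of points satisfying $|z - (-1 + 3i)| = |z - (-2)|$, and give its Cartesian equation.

|z - z1| = |z - z2| means z is equidistant from z1 and z2,
i.e. the perpendicular bisector of the segment from (-1, 3) to (-2, 0) (midpoint (-3/2, 3/2)).
With z = x + yi, square both sides:
(x - (-1))^2 + (y - 3)^2 = (x - (-2))^2 + (y - 0)^2
The x^2 and y^2 terms cancel: -2x + (-6)y = 4 - 10 = -6
Simplify: x + 3y = 3
Locus: Perpendicular bisector of the segment from (-1, 3) to (-2, 0): the line x + 3y = 3


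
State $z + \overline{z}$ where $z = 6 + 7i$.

z + conjugate(z) = (a + bi) + (a - bi) = 2a
= 2 * 6 = 12


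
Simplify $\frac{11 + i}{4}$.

Divisor is real, so divide each part by 4:
= 11/4 + (1/4)i


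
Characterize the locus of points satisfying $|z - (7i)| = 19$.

|z - z0| = r describes a circle centered at z0 with radius r
Here z0 = 7i and r = 19
Locus: Circle centered at (0, 7) with radius 19


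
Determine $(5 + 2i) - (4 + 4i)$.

(5 - 4) + (2 - 4)i = 1 - 2i


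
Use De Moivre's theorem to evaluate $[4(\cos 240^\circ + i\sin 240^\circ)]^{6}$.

By De Moivre: z^n = r^n(cos(nθ) + i sin(nθ))
= 4^6(cos(6*240°) + i sin(6*240°))
= 4096(cos 0° + i sin 0°)
= 4096


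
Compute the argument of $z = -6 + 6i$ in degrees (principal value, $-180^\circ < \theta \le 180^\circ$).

θ = arctan(b/a) = arctan(6/-6) (quadrant-adjusted) = 135°


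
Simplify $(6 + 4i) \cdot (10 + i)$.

(a1*a2 - b1*b2) + (a1*b2 + b1*a2)i
= (60 - 4) + (6 + 40)i
= 56 + 46i


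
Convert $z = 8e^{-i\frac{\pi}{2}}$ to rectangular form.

a = r cos θ = 8 * 0 = 0
b = r sin θ = 8 * -1 = -8
z = -8i


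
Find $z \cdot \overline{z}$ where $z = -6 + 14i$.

z * conjugate(z) = |z|^2 = a^2 + b^2
= (-6)^2 + 14^2 = 232


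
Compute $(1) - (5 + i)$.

(1 - 5) + (0 - 1)i = -4 - i


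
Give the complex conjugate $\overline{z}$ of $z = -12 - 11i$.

If z = a + bi, then conjugate(z) = a - bi
conjugate(-12 - 11i) = -12 + 11i


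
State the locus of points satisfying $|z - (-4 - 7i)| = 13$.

|z - z0| = r describes a circle centered at z0 with radius r
Here z0 = -4 - 7i and r = 13
Locus: Circle centered at (-4, -7) with radius 13


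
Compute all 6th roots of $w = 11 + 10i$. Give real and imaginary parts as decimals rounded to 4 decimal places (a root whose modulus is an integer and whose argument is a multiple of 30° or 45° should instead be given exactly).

|w| = sqrt(221) ≈ 14.866069, arg(w) ≈ 42.273689°
Root modulus = sqrt(221)^(1/6) ≈ 1.568072
Root arguments: θ_k = (arg(w) + 360°k)/6 for k = 0, 1, ..., 5
Compute each root as (root modulus)(cos θ_k + i sin θ_k) using full-precision intermediates, then round to 4 decimal places.
Roots: 1.5562 + 0.1923i, 0.6115 + 1.4439i, -0.9447 + 1.2516i, -1.5562 - 0.1923i, -0.6115 - 1.4439i, 0.9447 - 1.2516i


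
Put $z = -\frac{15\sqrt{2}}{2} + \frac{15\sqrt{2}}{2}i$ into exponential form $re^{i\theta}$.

r = |z| = sqrt((-15*sqrt(2)/2)^2 + (15*sqrt(2)/2)^2) = sqrt(225/2 + 225/2) = sqrt(225) = 15
θ = arctan(b/a) = arctan(10.6066/-10.6066) (quadrant-adjusted) = 135° = 3π/4
z = 15e^(i*3π/4)


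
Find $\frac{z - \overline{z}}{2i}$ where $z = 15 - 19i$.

z - conjugate(z) = 2bi
(z - conjugate(z))/(2i) = 2bi/(2i) = b = -19


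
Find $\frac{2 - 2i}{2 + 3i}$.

Multiply numerator and denominator by conjugate (2 - 3i):
= (2 - 2i)(2 - 3i) / (2^2 + 3^2)
= (-2 - 10i) / 13
= -2/13 - (10/13)i


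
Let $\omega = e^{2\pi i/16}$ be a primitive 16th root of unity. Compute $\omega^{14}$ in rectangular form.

ω^14 = e^(2πi·14/16) = e^(i·7π/4)
= cos(7π/4) + i sin(7π/4)
= sqrt(2)/2 - (sqrt(2)/2)i


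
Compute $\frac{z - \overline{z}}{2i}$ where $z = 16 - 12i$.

z - conjugate(z) = 2bi
(z - conjugate(z))/(2i) = 2bi/(2i) = b = -12


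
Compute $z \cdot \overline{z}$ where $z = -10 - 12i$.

z * conjugate(z) = |z|^2 = a^2 + b^2
= (-10)^2 + (-12)^2 = 244


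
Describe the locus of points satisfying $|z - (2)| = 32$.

|z - z0| = r describes a circle centered at z0 with radius r
Here z0 = 2 and r = 32
Locus: Circle centered at (2, 0) with radius 32


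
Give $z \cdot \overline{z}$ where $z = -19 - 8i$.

z * conjugate(z) = |z|^2 = a^2 + b^2
= (-19)^2 + (-8)^2 = 425


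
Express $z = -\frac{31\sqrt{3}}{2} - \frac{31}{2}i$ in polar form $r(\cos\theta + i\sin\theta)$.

r = |z| = sqrt(a^2 + b^2) = sqrt((-31*sqrt(3)/2)^2 + (-31/2)^2) = sqrt(2883/4 + 961/4) = sqrt(961) = 31
θ = arctan(b/a) = arctan(-15.5/-26.8468) (quadrant-adjusted) = 210°
z = 31(cos 210° + i sin 210°)


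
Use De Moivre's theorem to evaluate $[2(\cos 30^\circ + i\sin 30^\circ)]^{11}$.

By De Moivre: z^n = r^n(cos(nθ) + i sin(nθ))
= 2^11(cos(11*30°) + i sin(11*30°))
= 2048(cos 330° + i sin 330°)
= 1024*sqrt(3) - 1024i


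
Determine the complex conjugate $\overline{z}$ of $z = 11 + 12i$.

If z = a + bi, then conjugate(z) = a - bi
conjugate(11 + 12i) = 11 - 12i


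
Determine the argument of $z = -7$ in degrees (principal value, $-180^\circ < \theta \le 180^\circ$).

b = 0 and a < 0, so z lies on the negative real axis: θ = 180°


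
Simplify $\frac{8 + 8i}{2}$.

Divisor is real, so divide each part by 2:
= 4 + 4i


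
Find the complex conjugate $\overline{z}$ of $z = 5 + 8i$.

If z = a + bi, then conjugate(z) = a - bi
conjugate(5 + 8i) = 5 - 8i


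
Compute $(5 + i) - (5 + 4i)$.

(5 - 5) + (1 - 4)i = -3i


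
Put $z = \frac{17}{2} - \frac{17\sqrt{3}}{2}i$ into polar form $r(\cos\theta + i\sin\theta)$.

r = |z| = sqrt(a^2 + b^2) = sqrt((17/2)^2 + (-17*sqrt(3)/2)^2) = sqrt(289/4 + 867/4) = sqrt(289) = 17
θ = arctan(b/a) = arctan(-14.7224/8.5) (quadrant-adjusted) = 300°
z = 17(cos 300° + i sin 300°)


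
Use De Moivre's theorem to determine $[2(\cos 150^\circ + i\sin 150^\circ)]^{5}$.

By De Moivre: z^n = r^n(cos(nθ) + i sin(nθ))
= 2^5(cos(5*150°) + i sin(5*150°))
= 32(cos 30° + i sin 30°)
= 16*sqrt(3) + 16i


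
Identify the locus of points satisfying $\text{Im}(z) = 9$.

Im(z) = y where z = x + yi; the equation y = 9 is satisfied by all points with that y-coordinate
Locus: Horizontal line y = 9


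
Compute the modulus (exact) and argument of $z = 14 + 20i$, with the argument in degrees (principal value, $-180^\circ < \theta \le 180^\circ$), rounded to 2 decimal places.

|z| = sqrt(14^2 + 20^2) = sqrt(596)
arg(z) = arctan(b/a) = arctan(20/14) (quadrant-adjusted) = 55.01°


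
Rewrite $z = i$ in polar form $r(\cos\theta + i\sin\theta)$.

r = |z| = sqrt(a^2 + b^2) = sqrt((0)^2 + (1)^2) = sqrt(0 + 1) = sqrt(1) = 1
a = 0 and b > 0, so z lies on the positive imaginary axis: θ = 90°
z = 1(cos 90° + i sin 90°)


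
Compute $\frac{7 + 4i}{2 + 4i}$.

Multiply numerator and denominator by conjugate (2 - 4i):
= (7 + 4i)(2 - 4i) / (2^2 + 4^2)
= (30 - 20i) / 20
Divide through by 10: (3 - 2i) / 2
= 3/2 - i


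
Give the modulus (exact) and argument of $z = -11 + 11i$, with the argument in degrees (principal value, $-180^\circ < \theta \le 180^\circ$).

|z| = sqrt((-11)^2 + 11^2) = sqrt(242)
arg(z) = arctan(b/a) = arctan(11/-11) (quadrant-adjusted) = 135°


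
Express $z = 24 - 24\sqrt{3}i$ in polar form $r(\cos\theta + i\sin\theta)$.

r = |z| = sqrt(a^2 + b^2) = sqrt((24)^2 + (-24*sqrt(3))^2) = sqrt(576 + 1728) = sqrt(2304) = 48
θ = arctan(b/a) = arctan(-41.5692/24) (quadrant-adjusted) = 300°
z = 48(cos 300° + i sin 300°)


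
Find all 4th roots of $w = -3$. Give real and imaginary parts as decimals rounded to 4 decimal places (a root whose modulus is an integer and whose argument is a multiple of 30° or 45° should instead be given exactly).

|w| = 3, arg(w) = 180°
Root modulus = 3^(1/4) ≈ 1.316074
Root arguments: θ_k = (180° + 360°k)/4 for k = 0, 1, ..., 3
Compute each root as (root modulus)(cos θ_k + i sin θ_k) using full-precision intermediates, then round to 4 decimal places.
Roots: 0.9306 + 0.9306i, -0.9306 + 0.9306i, -0.9306 - 0.9306i, 0.9306 - 0.9306i
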